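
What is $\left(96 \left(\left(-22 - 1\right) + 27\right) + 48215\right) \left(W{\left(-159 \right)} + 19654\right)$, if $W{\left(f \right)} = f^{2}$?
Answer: $2183796065$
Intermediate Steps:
$\left(96 \left(\left(-22 - 1\right) + 27\right) + 48215\right) \left(W{\left(-159 \right)} + 19654\right) = \left(96 \left(\left(-22 - 1\right) + 27\right) + 48215\right) \left(\left(-159\right)^{2} + 19654\right) = \left(96 \left(-23 + 27\right) + 48215\right) \left(25281 + 19654\right) = \left(96 \cdot 4 + 48215\right) 44935 = \left(384 + 48215\right) 44935 = 48599 \cdot 44935 = 2183796065$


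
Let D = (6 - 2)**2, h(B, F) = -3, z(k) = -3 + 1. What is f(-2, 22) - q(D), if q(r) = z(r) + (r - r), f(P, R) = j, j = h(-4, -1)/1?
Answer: -1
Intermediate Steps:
z(k) = -2
D = 16 (D = 4**2 = 16)
j = -3 (j = -3/1 = -3*1 = -3)
f(P, R) = -3
q(r) = -2 (q(r) = -2 + (r - r) = -2 + 0 = -2)
f(-2, 22) - q(D) = -3 - 1*(-2) = -3 + 2 = -1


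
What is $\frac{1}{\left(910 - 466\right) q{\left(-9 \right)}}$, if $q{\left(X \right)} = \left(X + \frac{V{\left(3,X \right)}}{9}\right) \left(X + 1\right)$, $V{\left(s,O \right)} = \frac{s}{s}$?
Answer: $\frac{3}{94720} \approx 3.1672 \cdot 10^{-5}$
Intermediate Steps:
$V{\left(s,O \right)} = 1$
$q{\left(X \right)} = \left(1 + X\right) \left(\frac{1}{9} + X\right)$ ($q{\left(X \right)} = \left(X + 1 \cdot \frac{1}{9}\right) \left(X + 1\right) = \left(X + 1 \cdot \frac{1}{9}\right) \left(1 + X\right) = \left(X + \frac{1}{9}\right) \left(1 + X\right) = \left(\frac{1}{9} + X\right) \left(1 + X\right) = \left(1 + X\right) \left(\frac{1}{9} + X\right)$)
$\frac{1}{\left(910 - 466\right) q{\left(-9 \right)}} = \frac{1}{\left(910 - 466\right) \left(\frac{1}{9} + \left(-9\right)^{2} + \frac{10}{9} \left(-9\right)\right)} = \frac{1}{444 \left(\frac{1}{9} + 81 - 10\right)} = \frac{1}{444 \cdot \frac{640}{9}} = \frac{1}{444} \cdot \frac{9}{640} = \frac{3}{94720}$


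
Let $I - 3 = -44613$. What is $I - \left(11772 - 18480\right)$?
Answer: $-37902$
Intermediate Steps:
$I = -44610$ ($I = 3 - 44613 = -44610$)
$I - \left(11772 - 18480\right) = -44610 - \left(11772 - 18480\right) = -44610 - -6708 = -44610 + 6708 = -37902$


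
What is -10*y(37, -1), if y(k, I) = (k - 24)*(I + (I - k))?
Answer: 5070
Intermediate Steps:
y(k, I) = (-24 + k)*(-k + 2*I)
-10*y(37, -1) = -10*(-1*37² - 48*(-1) + 24*37 + 2*(-1)*37) = -10*(-1*1369 + 48 + 888 - 74) = -10*(-1369 + 48 + 888 - 74) = -10*(-507) = 5070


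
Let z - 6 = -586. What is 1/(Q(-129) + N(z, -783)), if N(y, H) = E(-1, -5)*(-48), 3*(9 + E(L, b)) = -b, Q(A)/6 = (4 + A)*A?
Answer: 1/97102 ≈ 1.0298e-5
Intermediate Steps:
Q(A) = 6*A*(4 + A) (Q(A) = 6*((4 + A)*A) = 6*(A*(4 + A)) = 6*A*(4 + A))
z = -580 (z = 6 - 586 = -580)
E(L, b) = -9 - b/3 (E(L, b) = -9 + (-b)/3 = -9 - b/3)
N(y, H) = 352 (N(y, H) = (-9 - ⅓*(-5))*(-48) = (-9 + 5/3)*(-48) = -22/3*(-48) = 352)
1/(Q(-129) + N(z, -783)) = 1/(6*(-129)*(4 - 129) + 352) = 1/(6*(-129)*(-125) + 352) = 1/(96750 + 352) = 1/97102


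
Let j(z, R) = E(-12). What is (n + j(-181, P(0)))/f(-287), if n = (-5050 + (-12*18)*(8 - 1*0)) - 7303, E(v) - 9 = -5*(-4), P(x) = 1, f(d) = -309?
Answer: 4684/103 ≈ 45.476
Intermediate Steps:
E(v) = 29 (E(v) = 9 - 5*(-4) = 9 + 20 = 29)
n = -14081 (n = (-5050 - 216*(8 + 0)) - 7303 = (-5050 - 216*8) - 7303 = (-5050 - 1728) - 7303 = -6778 - 7303 = -14081)
j(z, R) = 29
(n + j(-181, P(0)))/f(-287) = (-14081 + 29)/(-309) = -14052*(-1/309) = 4684/103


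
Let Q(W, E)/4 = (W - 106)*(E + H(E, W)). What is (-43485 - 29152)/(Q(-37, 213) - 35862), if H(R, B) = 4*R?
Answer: 72637/645042 ≈ 0.11261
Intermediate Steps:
Q(W, E) = 20*E*(-106 + W) (Q(W, E) = 4*((W - 106)*(E + 4*E)) = 4*((-106 + W)*(5*E)) = 4*(5*E*(-106 + W)) = 20*E*(-106 + W))
(-43485 - 29152)/(Q(-37, 213) - 35862) = (-43485 - 29152)/(20*213*(-106 - 37) - 35862) = -72637/(20*213*(-143) - 35862) = -72637/(-609180 - 35862) = -72637/(-645042) = -72637*(-1/645042) = 72637/645042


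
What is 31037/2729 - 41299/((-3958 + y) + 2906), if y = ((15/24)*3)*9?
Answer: 1158657165/22598849 ≈ 51.271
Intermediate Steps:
y = 135/8 (y = ((15*(1/24))*3)*9 = ((5/8)*3)*9 = (15/8)*9 = 135/8 ≈ 16.875)
31037/2729 - 41299/((-3958 + y) + 2906) = 31037/2729 - 41299/((-3958 + 135/8) + 2906) = 31037*(1/2729) - 41299/(-31529/8 + 2906) = 31037/2729 - 41299/(-8281/8) = 31037/2729 - 41299*(-8/8281) = 31037/2729 + 330392/8281 = 1158657165/22598849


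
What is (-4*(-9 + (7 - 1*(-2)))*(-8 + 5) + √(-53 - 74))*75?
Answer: 75*I*√127 ≈ 845.21*I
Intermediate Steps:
(-4*(-9 + (7 - 1*(-2)))*(-8 + 5) + √(-53 - 74))*75 = (-4*(-9 + (7 + 2))*(-3) + √(-127))*75 = (-4*(-9 + 9)*(-3) + I*√127)*75 = (-0*(-3) + I*√127)*75 = (-4*0 + I*√127)*75 = (0 + I*√127)*75 = (I*√127)*75 = 75*I*√127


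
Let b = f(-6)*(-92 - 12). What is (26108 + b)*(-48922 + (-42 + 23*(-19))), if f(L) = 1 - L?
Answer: -1253797380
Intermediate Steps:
b = -728 (b = (1 - 1*(-6))*(-92 - 12) = (1 + 6)*(-104) = 7*(-104) = -728)
(26108 + b)*(-48922 + (-42 + 23*(-19))) = (26108 - 728)*(-48922 + (-42 + 23*(-19))) = 25380*(-48922 + (-42 - 437)) = 25380*(-48922 - 479) = 25380*(-49401) = -1253797380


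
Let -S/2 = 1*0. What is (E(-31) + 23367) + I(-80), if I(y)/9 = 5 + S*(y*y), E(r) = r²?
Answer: 24373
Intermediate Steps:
S = 0 (S = -2*0 = 0)
I(y) = 45 (I(y) = 9*(5 + 0*(y*y)) = 9*(5 + 0*y²) = 9*(5 + 0) = 9*5 = 45)
(E(-31) + 23367) + I(-80) = ((-31)² + 23367) + 45 = (961 + 23367) + 45 = 24328 + 45 = 24373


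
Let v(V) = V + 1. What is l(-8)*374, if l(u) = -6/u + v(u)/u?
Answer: 2431/4 ≈ 607.75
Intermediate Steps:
v(V) = 1 + V
l(u) = -6/u + (1 + u)/u
l(-8)*374 = ((-5 - 8)/(-8))*374 = -1/8*(-13)*374 = (13/8)*374 = 2431/4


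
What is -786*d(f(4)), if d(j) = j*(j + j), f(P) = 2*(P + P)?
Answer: -402432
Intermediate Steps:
f(P) = 4*P (f(P) = 2*(2*P) = 4*P)
d(j) = 2*j² (d(j) = j*(2*j) = 2*j²)
-786*d(f(4)) = -1572*(4*4)² = -1572*16² = -1572*256 = -786*512 = -402432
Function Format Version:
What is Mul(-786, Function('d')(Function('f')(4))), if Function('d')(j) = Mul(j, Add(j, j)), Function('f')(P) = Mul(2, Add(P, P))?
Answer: -402432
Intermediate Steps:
Function('f')(P) = Mul(4, P) (Function('f')(P) = Mul(2, Mul(2, P)) = Mul(4, P))
Function('d')(j) = Mul(2, Pow(j, 2)) (Function('d')(j) = Mul(j, Mul(2, j)) = Mul(2, Pow(j, 2)))
Mul(-786, Function('d')(Function('f')(4))) = Mul(-786, Mul(2, Pow(Mul(4, 4), 2))) = Mul(-786, Mul(2, Pow(16, 2))) = Mul(-786, Mul(2, 256)) = Mul(-786, 512) = -402432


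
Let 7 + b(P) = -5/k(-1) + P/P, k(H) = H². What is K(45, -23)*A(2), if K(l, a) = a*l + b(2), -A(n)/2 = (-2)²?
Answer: 8368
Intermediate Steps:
b(P) = -11 (b(P) = -7 + (-5/((-1)²) + P/P) = -7 + (-5/1 + 1) = -7 + (-5*1 + 1) = -7 + (-5 + 1) = -7 - 4 = -11)
A(n) = -8 (A(n) = -2*(-2)² = -2*4 = -8)
K(l, a) = -11 + a*l (K(l, a) = a*l - 11 = -11 + a*l)
K(45, -23)*A(2) = (-11 - 23*45)*(-8) = (-11 - 1035)*(-8) = -1046*(-8) = 8368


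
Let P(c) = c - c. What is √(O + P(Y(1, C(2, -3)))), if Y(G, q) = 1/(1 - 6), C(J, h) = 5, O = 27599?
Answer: √27599 ≈ 166.13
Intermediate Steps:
Y(G, q) = -⅕ (Y(G, q) = 1/(-5) = -⅕)
P(c) = 0
√(O + P(Y(1, C(2, -3)))) = √(27599 + 0) = √27599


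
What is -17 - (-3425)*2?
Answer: 6833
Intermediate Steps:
-17 - (-3425)*2 = -17 - 137*(-50) = -17 + 6850 = 6833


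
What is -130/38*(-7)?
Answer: 455/19 ≈ 23.947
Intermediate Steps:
-130/38*(-7) = -10*13/38*(-7) = -65/19*(-7) = 455/19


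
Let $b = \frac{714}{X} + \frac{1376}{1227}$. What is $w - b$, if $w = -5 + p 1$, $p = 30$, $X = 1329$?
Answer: $\frac{12687431}{543561} \approx 23.341$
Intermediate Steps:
$w = 25$ ($w = -5 + 30 \cdot 1 = -5 + 30 = 25$)
$b = \frac{901594}{543561}$ ($b = \frac{714}{1329} + \frac{1376}{1227} = 714 \cdot \frac{1}{1329} + 1376 \cdot \frac{1}{1227} = \frac{238}{443} + \frac{1376}{1227} = \frac{901594}{543561} \approx 1.6587$)
$w - b = 25 - \frac{901594}{543561} = \frac{12687431}{543561}$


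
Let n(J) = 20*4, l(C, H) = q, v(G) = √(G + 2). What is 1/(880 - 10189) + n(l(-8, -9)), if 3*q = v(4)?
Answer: 744719/9309 ≈ 80.000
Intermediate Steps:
v(G) = √(2 + G)
q = √6/3 (q = √(2 + 4)/3 = √6/3 ≈ 0.81650)
l(C, H) = √6/3
n(J) = 80
1/(880 - 10189) + n(l(-8, -9)) = 1/(880 - 10189) + 80 = 1/(-9309) + 80 = -1/9309 + 80 = 744719/9309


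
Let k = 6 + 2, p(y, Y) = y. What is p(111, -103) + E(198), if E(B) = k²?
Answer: 175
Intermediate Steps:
k = 8
E(B) = 64 (E(B) = 8² = 64)
p(111, -103) + E(198) = 111 + 64 = 175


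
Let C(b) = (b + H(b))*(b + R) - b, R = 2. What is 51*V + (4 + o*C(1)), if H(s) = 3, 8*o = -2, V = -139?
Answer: -28351/4 ≈ -7087.8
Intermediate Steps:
o = -1/4 (o = (1/8)*(-2) = -1/4 ≈ -0.25000)
C(b) = -b + (2 + b)*(3 + b) (C(b) = (b + 3)*(b + 2) - b = (3 + b)*(2 + b) - b = (2 + b)*(3 + b) - b = -b + (2 + b)*(3 + b))
51*V + (4 + o*C(1)) = 51*(-139) + (4 - (6 + 1**2 + 4*1)/4) = -7089 + (4 - (6 + 1 + 4)/4) = -7089 + (4 - 1/4*11) = -7089 + (4 - 11/4) = -7089 + 5/4 = -28351/4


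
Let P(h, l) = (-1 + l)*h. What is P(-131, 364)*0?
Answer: 0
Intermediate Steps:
P(h, l) = h*(-1 + l)
P(-131, 364)*0 = -131*(-1 + 364)*0 = -131*363*0 = -47553*0 = 0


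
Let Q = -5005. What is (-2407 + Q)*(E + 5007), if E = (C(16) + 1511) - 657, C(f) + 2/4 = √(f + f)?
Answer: -43438026 - 29648*√2 ≈ -4.3480e+7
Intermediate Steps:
C(f) = -½ + √2*√f (C(f) = -½ + √(f + f) = -½ + √(2*f) = -½ + √2*√f)
E = 1707/2 + 4*√2 (E = ((-½ + √2*√16) + 1511) - 657 = ((-½ + √2*4) + 1511) - 657 = ((-½ + 4*√2) + 1511) - 657 = (3021/2 + 4*√2) - 657 = 1707/2 + 4*√2 ≈ 859.16)
(-2407 + Q)*(E + 5007) = (-2407 - 5005)*((1707/2 + 4*√2) + 5007) = -7412*(11721/2 + 4*√2) = -43438026 - 29648*√2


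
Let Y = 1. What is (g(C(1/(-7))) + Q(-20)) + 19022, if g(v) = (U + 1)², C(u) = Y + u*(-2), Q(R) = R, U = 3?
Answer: 19018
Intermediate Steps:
C(u) = 1 - 2*u (C(u) = 1 + u*(-2) = 1 - 2*u)
g(v) = 16 (g(v) = (3 + 1)² = 4² = 16)
(g(C(1/(-7))) + Q(-20)) + 19022 = (16 - 20) + 19022 = -4 + 19022 = 19018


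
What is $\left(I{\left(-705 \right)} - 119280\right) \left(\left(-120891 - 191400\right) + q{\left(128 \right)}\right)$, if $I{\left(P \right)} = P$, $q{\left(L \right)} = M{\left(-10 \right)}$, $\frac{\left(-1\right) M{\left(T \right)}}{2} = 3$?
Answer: $37470955545$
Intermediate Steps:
$M{\left(T \right)} = -6$ ($M{\left(T \right)} = \left(-2\right) 3 = -6$)
$q{\left(L \right)} = -6$
$\left(I{\left(-705 \right)} - 119280\right) \left(\left(-120891 - 191400\right) + q{\left(128 \right)}\right) = \left(-705 - 119280\right) \left(\left(-120891 - 191400\right) - 6\right) = - 119985 \left(-312291 - 6\right) = \left(-119985\right) \left(-312297\right) = 37470955545$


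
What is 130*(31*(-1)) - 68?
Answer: -4098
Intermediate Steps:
130*(31*(-1)) - 68 = 130*(-31) - 68 = -4030 - 68 = -4098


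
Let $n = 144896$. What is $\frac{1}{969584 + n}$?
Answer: $\frac{1}{1114480} \approx 8.9728 \cdot 10^{-7}$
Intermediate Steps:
$\frac{1}{969584 + n} = \frac{1}{969584 + 144896} = \frac{1}{1114480}$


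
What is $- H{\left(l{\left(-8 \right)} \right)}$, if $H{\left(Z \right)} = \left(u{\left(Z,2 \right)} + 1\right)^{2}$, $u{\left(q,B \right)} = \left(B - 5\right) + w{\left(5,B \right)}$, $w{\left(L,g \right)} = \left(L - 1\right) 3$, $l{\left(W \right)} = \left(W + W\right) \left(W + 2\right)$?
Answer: $-100$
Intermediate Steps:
$l{\left(W \right)} = 2 W \left(2 + W\right)$
$w{\left(L,g \right)} = -3 + 3 L$ ($w{\left(L,g \right)} = \left(-1 + L\right) 3 = -3 + 3 L$)
$u{\left(q,B \right)} = 7 + B$ ($u{\left(q,B \right)} = \left(B - 5\right) + \left(-3 + 3 \cdot 5\right) = \left(-5 + B\right) + \left(-3 + 15\right) = \left(-5 + B\right) + 12 = 7 + B$)
$H{\left(Z \right)} = 100$ ($H{\left(Z \right)} = \left(\left(7 + 2\right) + 1\right)^{2} = \left(9 + 1\right)^{2} = 10^{2} = 100$)
$- H{\left(l{\left(-8 \right)} \right)} = \left(-1\right) 100 = -100$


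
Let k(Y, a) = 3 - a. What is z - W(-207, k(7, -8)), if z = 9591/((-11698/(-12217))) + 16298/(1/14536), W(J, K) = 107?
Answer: 2771462523705/11698 ≈ 2.3692e+8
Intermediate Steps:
z = 2771463775391/11698 (z = 9591/((-11698*(-1/12217))) + 16298/(1/14536) = 9591/(11698/12217) + 16298*14536 = 9591*(12217/11698) + 236907728 = 117173247/11698 + 236907728 = 2771463775391/11698 ≈ 2.3692e+8)
z - W(-207, k(7, -8)) = 2771463775391/11698 - 1*107 = 2771463775391/11698 - 107 = 2771462523705/11698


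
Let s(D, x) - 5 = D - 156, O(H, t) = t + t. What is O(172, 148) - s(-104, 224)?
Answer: 551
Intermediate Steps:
O(H, t) = 2*t
s(D, x) = -151 + D (s(D, x) = 5 + (D - 156) = 5 + (-156 + D) = -151 + D)
O(172, 148) - s(-104, 224) = 2*148 - (-151 - 104) = 296 - 1*(-255) = 296 + 255 = 551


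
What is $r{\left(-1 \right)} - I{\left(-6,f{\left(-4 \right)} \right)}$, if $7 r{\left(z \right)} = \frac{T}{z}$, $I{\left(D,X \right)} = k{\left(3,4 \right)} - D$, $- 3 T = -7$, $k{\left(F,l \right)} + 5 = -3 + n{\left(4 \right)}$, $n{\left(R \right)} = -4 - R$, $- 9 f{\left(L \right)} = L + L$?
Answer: $\frac{29}{3} \approx 9.6667$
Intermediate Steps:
$f{\left(L \right)} = - \frac{2 L}{9}$ ($f{\left(L \right)} = - \frac{L + L}{9} = - \frac{2 L}{9}$)
$k{\left(F,l \right)} = -16$ ($k{\left(F,l \right)} = -5 - 11 = -16$)
$T = \frac{7}{3}$ ($T = \left(- \frac{1}{3}\right) \left(-7\right) = \frac{7}{3} \approx 2.3333$)
$I{\left(D,X \right)} = -16 - D$
$r{\left(z \right)} = \frac{1}{3 z}$ ($r{\left(z \right)} = \frac{\frac{7}{3} \frac{1}{z}}{7} = \frac{1}{3 z}$)
$r{\left(-1 \right)} - I{\left(-6,f{\left(-4 \right)} \right)} = \frac{1}{3 \left(-1\right)} - \left(-16 - -6\right) = \frac{1}{3} \left(-1\right) - \left(-16 + 6\right) = - \frac{1}{3} - -10 = - \frac{1}{3} + 10 = \frac{29}{3}$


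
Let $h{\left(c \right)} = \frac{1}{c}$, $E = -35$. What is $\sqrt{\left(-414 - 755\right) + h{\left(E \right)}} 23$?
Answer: $\frac{46 i \sqrt{358015}}{35} \approx 786.39 i$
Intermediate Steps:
$\sqrt{\left(-414 - 755\right) + h{\left(E \right)}} 23 = \sqrt{\left(-414 - 755\right) + \frac{1}{-35}} \cdot 23 = \sqrt{-1169 - \frac{1}{35}} \cdot 23 = \sqrt{- \frac{40916}{35}} \cdot 23 = \frac{2 i \sqrt{358015}}{35} \cdot 23 = \frac{46 i \sqrt{358015}}{35}$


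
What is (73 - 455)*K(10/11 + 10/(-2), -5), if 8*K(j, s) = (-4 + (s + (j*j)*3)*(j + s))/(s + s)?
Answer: -26373471/13310 ≈ -1981.5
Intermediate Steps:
K(j, s) = (-4 + (j + s)*(s + 3*j**2))/(16*s) (K(j, s) = ((-4 + (s + (j*j)*3)*(j + s))/(s + s))/8 = ((-4 + (s + j**2*3)*(j + s))/((2*s)))/8 = ((-4 + (s + 3*j**2)*(j + s))*(1/(2*s)))/8 = ((-4 + (j + s)*(s + 3*j**2))*(1/(2*s)))/8 = ((-4 + (j + s)*(s + 3*j**2))/(2*s))/8 = (-4 + (j + s)*(s + 3*j**2))/(16*s))
(73 - 455)*K(10/11 + 10/(-2), -5) = (73 - 455)*((1/16)*(-4 + 3*(10/11 + 10/(-2))**3 - 5*((10/11 + 10/(-2)) - 5 + 3*(10/11 + 10/(-2))**2))/(-5)) = -191*(-1)*(-4 + 3*(10*(1/11) + 10*(-1/2))**3 - 5*((10*(1/11) + 10*(-1/2)) - 5 + 3*(10*(1/11) + 10*(-1/2))**2))/(8*5) = -191*(-1)*(-4 + 3*(10/11 - 5)**3 - 5*((10/11 - 5) - 5 + 3*(10/11 - 5)**2))/(8*5) = -191*(-1)*(-4 + 3*(-45/11)**3 - 5*(-45/11 - 5 + 3*(-45/11)**2))/(8*5) = -191*(-1)*(-4 + 3*(-91125/1331) - 5*(-45/11 - 5 + 3*(2025/121)))/(8*5) = -191*(-1)*(-4 - 273375/1331 - 5*(-45/11 - 5 + 6075/121))/(8*5) = -191*(-1)*(-4 - 273375/1331 - 5*4975/121)/(8*5) = -191*(-1)*(-4 - 273375/1331 - 24875/121)/(8*5) = -191*(-1)*(-552324)/(8*5*1331) = -382*138081/26620 = -26373471/13310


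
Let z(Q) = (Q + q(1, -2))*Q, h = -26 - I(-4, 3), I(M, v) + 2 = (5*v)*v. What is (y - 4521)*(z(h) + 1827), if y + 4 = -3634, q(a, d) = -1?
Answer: -54314463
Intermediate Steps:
I(M, v) = -2 + 5*v² (I(M, v) = -2 + (5*v)*v = -2 + 5*v²)
h = -69 (h = -26 - (-2 + 5*3²) = -26 - (-2 + 5*9) = -26 - (-2 + 45) = -26 - 1*43 = -26 - 43 = -69)
y = -3638 (y = -4 - 3634 = -3638)
z(Q) = Q*(-1 + Q) (z(Q) = (Q - 1)*Q = (-1 + Q)*Q = Q*(-1 + Q))
(y - 4521)*(z(h) + 1827) = (-3638 - 4521)*(-69*(-1 - 69) + 1827) = -8159*(-69*(-70) + 1827) = -8159*(4830 + 1827) = -8159*6657 = -54314463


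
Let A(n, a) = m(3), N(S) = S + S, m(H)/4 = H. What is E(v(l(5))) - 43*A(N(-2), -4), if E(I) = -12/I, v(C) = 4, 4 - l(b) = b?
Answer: -519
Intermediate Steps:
m(H) = 4*H
l(b) = 4 - b
N(S) = 2*S
A(n, a) = 12 (A(n, a) = 4*3 = 12)
E(v(l(5))) - 43*A(N(-2), -4) = -12/4 - 43*12 = -12*¼ - 516 = -3 - 516 = -519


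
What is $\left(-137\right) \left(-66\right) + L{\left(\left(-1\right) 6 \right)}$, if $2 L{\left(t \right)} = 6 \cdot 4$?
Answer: $9054$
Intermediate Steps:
$L{\left(t \right)} = 12$ ($L{\left(t \right)} = \frac{6 \cdot 4}{2} = \frac{1}{2} \cdot 24 = 12$)
$\left(-137\right) \left(-66\right) + L{\left(\left(-1\right) 6 \right)} = \left(-137\right) \left(-66\right) + 12 = 9042 + 12 = 9054$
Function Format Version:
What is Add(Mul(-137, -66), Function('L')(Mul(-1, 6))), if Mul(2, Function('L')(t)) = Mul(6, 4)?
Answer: 9054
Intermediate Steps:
Function('L')(t) = 12 (Function('L')(t) = Mul(Rational(1, 2), Mul(6, 4)) = Mul(Rational(1, 2), 24) = 12)
Add(Mul(-137, -66), Function('L')(Mul(-1, 6))) = Add(Mul(-137, -66), 12) = Add(9042, 12) = 9054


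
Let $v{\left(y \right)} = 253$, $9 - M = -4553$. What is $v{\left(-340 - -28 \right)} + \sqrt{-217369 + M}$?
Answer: $253 + 7 i \sqrt{4343} \approx 253.0 + 461.31 i$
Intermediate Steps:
$M = 4562$ ($M = 9 - -4553 = 9 + 4553 = 4562$)
$v{\left(-340 - -28 \right)} + \sqrt{-217369 + M} = 253 + \sqrt{-217369 + 4562} = 253 + \sqrt{-212807} = 253 + 7 i \sqrt{4343}$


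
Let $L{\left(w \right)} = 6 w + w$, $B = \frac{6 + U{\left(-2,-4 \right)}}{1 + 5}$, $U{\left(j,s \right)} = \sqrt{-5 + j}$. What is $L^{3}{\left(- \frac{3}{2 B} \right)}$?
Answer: $- \frac{250047}{\left(6 + i \sqrt{7}\right)^{3}} \approx -283.05 + 840.4 i$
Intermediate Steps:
$B = 1 + \frac{i \sqrt{7}}{6}$ ($B = \frac{6 + \sqrt{-5 - 2}}{1 + 5} = \frac{6 + \sqrt{-7}}{6} = \left(6 + i \sqrt{7}\right) \frac{1}{6} = 1 + \frac{i \sqrt{7}}{6} \approx 1.0 + 0.44096 i$)
$L{\left(w \right)} = 7 w$
$L^{3}{\left(- \frac{3}{2 B} \right)} = \left(7 \left(- \frac{3}{2 \left(1 + \frac{i \sqrt{7}}{6}\right)}\right)\right)^{3} = \left(7 \left(- \frac{3}{2 + \frac{i \sqrt{7}}{3}}\right)\right)^{3} = \left(- \frac{21}{2 + \frac{i \sqrt{7}}{3}}\right)^{3} = - \frac{9261}{\left(2 + \frac{i \sqrt{7}}{3}\right)^{3}}$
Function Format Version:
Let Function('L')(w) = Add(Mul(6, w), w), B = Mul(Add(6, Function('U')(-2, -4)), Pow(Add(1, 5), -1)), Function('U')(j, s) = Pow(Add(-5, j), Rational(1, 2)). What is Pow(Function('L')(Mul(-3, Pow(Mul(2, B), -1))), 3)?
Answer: Mul(-250047, Pow(Add(6, Mul(I, Pow(7, Rational(1, 2)))), -3)) ≈ Add(-283.05, Mul(840.40, I))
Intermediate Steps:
B = Add(1, Mul(Rational(1, 6), I, Pow(7, Rational(1, 2)))) (B = Mul(Add(6, Pow(Add(-5, -2), Rational(1, 2))), Pow(Add(1, 5), -1)) = Mul(Add(6, Pow(-7, Rational(1, 2))), Pow(6, -1)) = Mul(Add(6, Mul(I, Pow(7, Rational(1, 2)))), Rational(1, 6)) = Add(1, Mul(Rational(1, 6), I, Pow(7, Rational(1, 2)))) ≈ Add(1.0000, Mul(0.44096, I)))
Function('L')(w) = Mul(7, w)
Pow(Function('L')(Mul(-3, Pow(Mul(2, B), -1))), 3) = Pow(Mul(7, Mul(-3, Pow(Mul(2, Add(1, Mul(Rational(1, 6), I, Pow(7, Rational(1, 2))))), -1))), 3) = Pow(Mul(7, Mul(-3, Pow(Add(2, Mul(Rational(1, 3), I, Pow(7, Rational(1, 2)))), -1))), 3) = Pow(Mul(-21, Pow(Add(2, Mul(Rational(1, 3), I, Pow(7, Rational(1, 2)))), -1)), 3) = Mul(-9261, Pow(Add(2, Mul(Rational(1, 3), I, Pow(7, Rational(1, 2)))), -3))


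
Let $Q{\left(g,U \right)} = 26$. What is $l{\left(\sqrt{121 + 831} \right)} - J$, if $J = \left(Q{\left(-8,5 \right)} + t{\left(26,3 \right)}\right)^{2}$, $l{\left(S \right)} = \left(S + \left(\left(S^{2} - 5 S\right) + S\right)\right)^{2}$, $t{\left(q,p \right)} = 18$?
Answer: $912936 - 11424 \sqrt{238} \approx 7.367 \cdot 10^{5}$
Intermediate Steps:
$l{\left(S \right)} = \left(S^{2} - 3 S\right)^{2}$ ($l{\left(S \right)} = \left(S + \left(S^{2} - 4 S\right)\right)^{2} = \left(S^{2} - 3 S\right)^{2}$)
$J = 1936$ ($J = \left(26 + 18\right)^{2} = 44^{2} = 1936$)
$l{\left(\sqrt{121 + 831} \right)} - J = \left(\sqrt{121 + 831}\right)^{2} \left(-3 + \sqrt{121 + 831}\right)^{2} - 1936 = \left(\sqrt{952}\right)^{2} \left(-3 + \sqrt{952}\right)^{2} - 1936 = \left(2 \sqrt{238}\right)^{2} \left(-3 + 2 \sqrt{238}\right)^{2} - 1936 = 952 \left(-3 + 2 \sqrt{238}\right)^{2} - 1936 = -1936 + 952 \left(-3 + 2 \sqrt{238}\right)^{2}$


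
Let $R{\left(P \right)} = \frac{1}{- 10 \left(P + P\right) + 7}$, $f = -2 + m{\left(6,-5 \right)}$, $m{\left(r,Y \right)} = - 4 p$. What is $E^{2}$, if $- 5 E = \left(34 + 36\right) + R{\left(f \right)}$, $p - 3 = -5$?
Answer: $\frac{62552281}{319225} \approx 195.95$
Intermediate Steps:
$p = -2$ ($p = 3 - 5 = -2$)
$m{\left(r,Y \right)} = 8$ ($m{\left(r,Y \right)} = \left(-4\right) \left(-2\right) = 8$)
$f = 6$ ($f = -2 + 8 = 6$)
$R{\left(P \right)} = \frac{1}{7 - 20 P}$ ($R{\left(P \right)} = \frac{1}{- 10 \cdot 2 P + 7} = \frac{1}{- 20 P + 7} = \frac{1}{7 - 20 P}$)
$E = - \frac{7909}{565}$ ($E = - \frac{\left(34 + 36\right) - \frac{1}{-7 + 20 \cdot 6}}{5} = - \frac{70 - \frac{1}{-7 + 120}}{5} = - \frac{70 - \frac{1}{113}}{5} = \left(- \frac{1}{5}\right) \frac{7909}{113} = - \frac{7909}{565} \approx -13.998$)
$E^{2} = \left(- \frac{7909}{565}\right)^{2} = \frac{62552281}{319225}$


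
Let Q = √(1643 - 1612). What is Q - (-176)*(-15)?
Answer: -2640 + √31 ≈ -2634.4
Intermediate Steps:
Q = √31 ≈ 5.5678
Q - (-176)*(-15) = √31 - (-176)*(-15) = √31 - 1*2640 = √31 - 2640 = -2640 + √31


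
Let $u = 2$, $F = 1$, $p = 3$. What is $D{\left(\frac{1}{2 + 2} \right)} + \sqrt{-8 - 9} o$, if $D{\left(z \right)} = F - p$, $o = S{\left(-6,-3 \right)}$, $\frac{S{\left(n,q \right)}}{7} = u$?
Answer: $-2 + 14 i \sqrt{17} \approx -2.0 + 57.723 i$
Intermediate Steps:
$S{\left(n,q \right)} = 14$ ($S{\left(n,q \right)} = 7 \cdot 2 = 14$)
$o = 14$
$D{\left(z \right)} = -2$ ($D{\left(z \right)} = 1 - 3 = -2$)
$D{\left(\frac{1}{2 + 2} \right)} + \sqrt{-8 - 9} o = -2 + \sqrt{-8 - 9} \cdot 14 = -2 + \sqrt{-17} \cdot 14 = -2 + i \sqrt{17} \cdot 14 = -2 + 14 i \sqrt{17}$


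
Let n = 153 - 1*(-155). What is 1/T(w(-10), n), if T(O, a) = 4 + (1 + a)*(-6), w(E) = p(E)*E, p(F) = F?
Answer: -1/1850 ≈ -0.00054054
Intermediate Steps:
w(E) = E² (w(E) = E*E = E²)
n = 308 (n = 153 + 155 = 308)
T(O, a) = -2 - 6*a (T(O, a) = 4 + (-6 - 6*a) = -2 - 6*a)
1/T(w(-10), n) = 1/(-2 - 6*308) = 1/(-2 - 1848) = 1/(-1850) = -1/1850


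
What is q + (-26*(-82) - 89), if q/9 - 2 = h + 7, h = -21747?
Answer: -193599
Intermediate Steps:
q = -195642 (q = 18 + 9*(-21747 + 7) = 18 + 9*(-21740) = 18 - 195660 = -195642)
q + (-26*(-82) - 89) = -195642 + (-26*(-82) - 89) = -195642 + (2132 - 89) = -195642 + 2043 = -193599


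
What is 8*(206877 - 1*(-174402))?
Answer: 3050232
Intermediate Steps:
8*(206877 - 1*(-174402)) = 8*(206877 + 174402) = 8*381279 = 3050232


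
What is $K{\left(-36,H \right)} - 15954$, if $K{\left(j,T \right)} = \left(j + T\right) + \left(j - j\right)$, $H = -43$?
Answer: $-16033$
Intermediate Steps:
$K{\left(j,T \right)} = T + j$ ($K{\left(j,T \right)} = \left(T + j\right) + 0 = T + j$)
$K{\left(-36,H \right)} - 15954 = \left(-43 - 36\right) - 15954 = -79 - 15954 = -16033$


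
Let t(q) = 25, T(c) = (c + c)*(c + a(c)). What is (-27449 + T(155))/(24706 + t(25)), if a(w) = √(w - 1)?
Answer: 2943/3533 + 310*√154/24731 ≈ 0.98856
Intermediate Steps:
a(w) = √(-1 + w)
T(c) = 2*c*(c + √(-1 + c)) (T(c) = (c + c)*(c + √(-1 + c)) = (2*c)*(c + √(-1 + c)) = 2*c*(c + √(-1 + c)))
(-27449 + T(155))/(24706 + t(25)) = (-27449 + 2*155*(155 + √(-1 + 155)))/(24706 + 25) = (-27449 + 2*155*(155 + √154))/24731 = (-27449 + (48050 + 310*√154))*(1/24731) = (20601 + 310*√154)*(1/24731) = 2943/3533 + 310*√154/24731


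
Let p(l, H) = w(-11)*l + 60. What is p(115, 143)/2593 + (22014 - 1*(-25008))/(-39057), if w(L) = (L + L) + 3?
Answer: -68308057/33758267 ≈ -2.0234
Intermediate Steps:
w(L) = 3 + 2*L (w(L) = 2*L + 3 = 3 + 2*L)
p(l, H) = 60 - 19*l (p(l, H) = (3 + 2*(-11))*l + 60 = (3 - 22)*l + 60 = -19*l + 60 = 60 - 19*l)
p(115, 143)/2593 + (22014 - 1*(-25008))/(-39057) = (60 - 19*115)/2593 + (22014 - 1*(-25008))/(-39057) = (60 - 2185)*(1/2593) + (22014 + 25008)*(-1/39057) = -2125*1/2593 + 47022*(-1/39057) = -2125/2593 - 15674/13019 = -68308057/33758267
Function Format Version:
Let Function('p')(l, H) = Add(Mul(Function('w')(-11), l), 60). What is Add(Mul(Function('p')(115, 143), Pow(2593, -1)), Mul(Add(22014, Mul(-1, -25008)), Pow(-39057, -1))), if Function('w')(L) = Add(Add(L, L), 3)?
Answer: Rational(-68308057, 33758267) ≈ -2.0234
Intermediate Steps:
Function('w')(L) = Add(3, Mul(2, L)) (Function('w')(L) = Add(Mul(2, L), 3) = Add(3, Mul(2, L)))
Function('p')(l, H) = Add(60, Mul(-19, l)) (Function('p')(l, H) = Add(Mul(Add(3, Mul(2, -11)), l), 60) = Add(Mul(Add(3, -22), l), 60) = Add(Mul(-19, l), 60) = Add(60, Mul(-19, l)))
Add(Mul(Function('p')(115, 143), Pow(2593, -1)), Mul(Add(22014, Mul(-1, -25008)), Pow(-39057, -1))) = Add(Mul(Add(60, Mul(-19, 115)), Pow(2593, -1)), Mul(Add(22014, Mul(-1, -25008)), Pow(-39057, -1))) = Add(Mul(Add(60, -2185), Rational(1, 2593)), Mul(Add(22014, 25008), Rational(-1, 39057))) = Add(Mul(-2125, Rational(1, 2593)), Mul(47022, Rational(-1, 39057))) = Add(Rational(-2125, 2593), Rational(-15674, 13019)) = Rational(-68308057, 33758267)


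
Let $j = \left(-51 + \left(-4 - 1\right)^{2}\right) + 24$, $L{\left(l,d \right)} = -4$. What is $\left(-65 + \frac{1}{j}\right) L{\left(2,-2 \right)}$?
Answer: $262$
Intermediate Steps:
$j = -2$ ($j = \left(-51 + \left(-5\right)^{2}\right) + 24 = \left(-51 + 25\right) + 24 = -26 + 24 = -2$)
$\left(-65 + \frac{1}{j}\right) L{\left(2,-2 \right)} = \left(-65 + \frac{1}{-2}\right) \left(-4\right) = \left(-65 - \frac{1}{2}\right) \left(-4\right) = \left(- \frac{131}{2}\right) \left(-4\right) = 262$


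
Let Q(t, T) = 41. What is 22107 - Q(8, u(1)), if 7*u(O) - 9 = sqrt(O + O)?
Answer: 22066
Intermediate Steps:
u(O) = 9/7 + sqrt(2)*sqrt(O)/7 (u(O) = 9/7 + sqrt(O + O)/7 = 9/7 + sqrt(2*O)/7 = 9/7 + (sqrt(2)*sqrt(O))/7 = 9/7 + sqrt(2)*sqrt(O)/7)
22107 - Q(8, u(1)) = 22107 - 1*41 = 22107 - 41 = 22066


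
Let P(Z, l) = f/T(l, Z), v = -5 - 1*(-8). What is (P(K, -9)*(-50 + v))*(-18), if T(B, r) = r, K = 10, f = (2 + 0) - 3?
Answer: -423/5 ≈ -84.600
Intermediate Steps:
f = -1 (f = 2 - 3 = -1)
v = 3 (v = -5 + 8 = 3)
P(Z, l) = -1/Z
(P(K, -9)*(-50 + v))*(-18) = ((-1/10)*(-50 + 3))*(-18) = (-1*1/10*(-47))*(-18) = -1/10*(-47)*(-18) = (47/10)*(-18) = -423/5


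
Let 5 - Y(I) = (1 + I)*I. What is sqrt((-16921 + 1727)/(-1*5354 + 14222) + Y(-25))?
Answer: I*sqrt(11731596918)/4434 ≈ 24.428*I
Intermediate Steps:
Y(I) = 5 - I*(1 + I) (Y(I) = 5 - (1 + I)*I = 5 - I*(1 + I))
sqrt((-16921 + 1727)/(-1*5354 + 14222) + Y(-25)) = sqrt((-16921 + 1727)/(-1*5354 + 14222) + (5 - 1*(-25) - 1*(-25)**2)) = sqrt(-15194/(-5354 + 14222) + (5 + 25 - 1*625)) = sqrt(-15194/8868 + (5 + 25 - 625)) = sqrt(-15194*1/8868 - 595) = sqrt(-7597/4434 - 595) = sqrt(-2645827/4434) = I*sqrt(11731596918)/4434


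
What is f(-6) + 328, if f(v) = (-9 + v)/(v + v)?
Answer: 1317/4 ≈ 329.25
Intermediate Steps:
f(v) = (-9 + v)/(2*v) (f(v) = (-9 + v)/((2*v)) = (-9 + v)*(1/(2*v)) = (-9 + v)/(2*v))
f(-6) + 328 = (½)*(-9 - 6)/(-6) + 328 = (½)*(-⅙)*(-15) + 328 = 5/4 + 328 = 1317/4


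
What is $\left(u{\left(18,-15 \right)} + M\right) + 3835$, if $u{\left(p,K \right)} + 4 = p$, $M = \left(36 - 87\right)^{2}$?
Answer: $6450$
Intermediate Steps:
$M = 2601$ ($M = \left(-51\right)^{2} = 2601$)
$u{\left(p,K \right)} = -4 + p$
$\left(u{\left(18,-15 \right)} + M\right) + 3835 = \left(\left(-4 + 18\right) + 2601\right) + 3835 = \left(14 + 2601\right) + 3835 = 2615 + 3835 = 6450$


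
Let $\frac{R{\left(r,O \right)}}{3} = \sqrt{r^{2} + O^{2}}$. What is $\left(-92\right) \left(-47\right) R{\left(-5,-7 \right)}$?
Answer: $12972 \sqrt{74} \approx 1.1159 \cdot 10^{5}$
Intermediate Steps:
$R{\left(r,O \right)} = 3 \sqrt{O^{2} + r^{2}}$ ($R{\left(r,O \right)} = 3 \sqrt{r^{2} + O^{2}} = 3 \sqrt{O^{2} + r^{2}}$)
$\left(-92\right) \left(-47\right) R{\left(-5,-7 \right)} = \left(-92\right) \left(-47\right) 3 \sqrt{\left(-7\right)^{2} + \left(-5\right)^{2}} = 4324 \cdot 3 \sqrt{49 + 25} = 4324 \cdot 3 \sqrt{74} = 12972 \sqrt{74}$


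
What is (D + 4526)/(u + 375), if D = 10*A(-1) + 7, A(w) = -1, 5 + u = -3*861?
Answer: -4523/2213 ≈ -2.0438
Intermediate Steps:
u = -2588 (u = -5 - 3*861 = -5 - 2583 = -2588)
D = -3 (D = 10*(-1) + 7 = -10 + 7 = -3)
(D + 4526)/(u + 375) = (-3 + 4526)/(-2588 + 375) = 4523/(-2213) = 4523*(-1/2213) = -4523/2213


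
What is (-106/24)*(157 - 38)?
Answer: -6307/12 ≈ -525.58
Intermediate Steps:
(-106/24)*(157 - 38) = -106*1/24*119 = -53/12*119 = -6307/12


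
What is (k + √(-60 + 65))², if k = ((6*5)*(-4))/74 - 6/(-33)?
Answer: 1171641/165649 - 1172*√5/407 ≈ 0.63404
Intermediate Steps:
k = -586/407 (k = (30*(-4))*(1/74) - 6*(-1/33) = -120*1/74 + 2/11 = -60/37 + 2/11 = -586/407 ≈ -1.4398)
(k + √(-60 + 65))² = (-586/407 + √(-60 + 65))² = (-586/407 + √5)²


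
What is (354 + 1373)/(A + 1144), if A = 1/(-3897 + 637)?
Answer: 5630020/3729439 ≈ 1.5096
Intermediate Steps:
A = -1/3260 (A = 1/(-3260) = -1/3260 ≈ -0.00030675)
(354 + 1373)/(A + 1144) = (354 + 1373)/(-1/3260 + 1144) = 1727/(3729439/3260) = 1727*(3260/3729439) = 5630020/3729439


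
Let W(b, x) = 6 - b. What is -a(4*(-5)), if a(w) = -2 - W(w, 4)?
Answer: 28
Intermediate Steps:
a(w) = -8 + w (a(w) = -2 - (6 - w) = -2 + (-6 + w) = -8 + w)
-a(4*(-5)) = -(-8 + 4*(-5)) = -(-8 - 20) = -1*(-28) = 28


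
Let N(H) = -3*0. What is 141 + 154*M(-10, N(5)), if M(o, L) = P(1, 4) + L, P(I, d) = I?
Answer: 295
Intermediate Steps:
N(H) = 0
M(o, L) = 1 + L
141 + 154*M(-10, N(5)) = 141 + 154*(1 + 0) = 141 + 154*1 = 141 + 154 = 295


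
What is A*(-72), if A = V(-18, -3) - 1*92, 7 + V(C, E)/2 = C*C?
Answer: -39024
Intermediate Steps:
V(C, E) = -14 + 2*C² (V(C, E) = -14 + 2*(C*C) = -14 + 2*C²)
A = 542 (A = (-14 + 2*(-18)²) - 1*92 = (-14 + 2*324) - 92 = (-14 + 648) - 92 = 634 - 92 = 542)
A*(-72) = 542*(-72) = -39024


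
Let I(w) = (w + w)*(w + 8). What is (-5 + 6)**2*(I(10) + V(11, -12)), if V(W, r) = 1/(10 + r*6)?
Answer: 22319/62 ≈ 359.98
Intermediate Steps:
V(W, r) = 1/(10 + 6*r)
I(w) = 2*w*(8 + w) (I(w) = (2*w)*(8 + w) = 2*w*(8 + w))
(-5 + 6)**2*(I(10) + V(11, -12)) = (-5 + 6)**2*(2*10*(8 + 10) + 1/(2*(5 + 3*(-12)))) = 1**2*(2*10*18 + 1/(2*(5 - 36))) = 1*(360 + (1/2)/(-31)) = 1*(360 + (1/2)*(-1/31)) = 1*(360 - 1/62) = 1*(22319/62) = 22319/62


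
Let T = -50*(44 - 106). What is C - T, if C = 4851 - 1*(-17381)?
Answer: 19132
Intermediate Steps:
T = 3100 (T = -50*(-62) = 3100)
C = 22232 (C = 4851 + 17381 = 22232)
C - T = 22232 - 1*3100 = 22232 - 3100 = 19132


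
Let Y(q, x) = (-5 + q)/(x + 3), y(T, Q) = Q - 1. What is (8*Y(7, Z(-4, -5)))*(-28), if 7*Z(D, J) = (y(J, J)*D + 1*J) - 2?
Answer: -1568/19 ≈ -82.526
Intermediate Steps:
y(T, Q) = -1 + Q
Z(D, J) = -2/7 + J/7 + D*(-1 + J)/7 (Z(D, J) = (((-1 + J)*D + 1*J) - 2)/7 = ((D*(-1 + J) + J) - 2)/7 = ((J + D*(-1 + J)) - 2)/7 = (-2 + J + D*(-1 + J))/7 = -2/7 + J/7 + D*(-1 + J)/7)
Y(q, x) = (-5 + q)/(3 + x)
(8*Y(7, Z(-4, -5)))*(-28) = (8*((-5 + 7)/(3 + (-2/7 + (⅐)*(-5) + (⅐)*(-4)*(-1 - 5)))))*(-28) = (8*(2/(3 + (-2/7 - 5/7 + (⅐)*(-4)*(-6)))))*(-28) = (8*(2/(3 + (-2/7 - 5/7 + 24/7))))*(-28) = (8*(2/(3 + 17/7)))*(-28) = (8*(2/(38/7)))*(-28) = (8*((7/38)*2))*(-28) = (8*(7/19))*(-28) = (56/19)*(-28) = -1568/19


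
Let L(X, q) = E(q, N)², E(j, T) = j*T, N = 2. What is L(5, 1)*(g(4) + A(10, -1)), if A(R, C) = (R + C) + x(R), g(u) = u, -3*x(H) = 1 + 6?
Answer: 128/3 ≈ 42.667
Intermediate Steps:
x(H) = -7/3 (x(H) = -(1 + 6)/3 = -⅓*7 = -7/3)
E(j, T) = T*j
L(X, q) = 4*q² (L(X, q) = (2*q)² = 4*q²)
A(R, C) = -7/3 + C + R (A(R, C) = (R + C) - 7/3 = (C + R) - 7/3 = -7/3 + C + R)
L(5, 1)*(g(4) + A(10, -1)) = (4*1²)*(4 + (-7/3 - 1 + 10)) = (4*1)*(4 + 20/3) = 4*(32/3) = 128/3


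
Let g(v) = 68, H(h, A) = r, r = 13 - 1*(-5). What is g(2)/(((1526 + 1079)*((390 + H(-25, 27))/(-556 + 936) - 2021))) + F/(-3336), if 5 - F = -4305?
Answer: -215450980271/166760390004 ≈ -1.2920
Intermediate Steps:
r = 18 (r = 13 + 5 = 18)
H(h, A) = 18
F = 4310 (F = 5 - 1*(-4305) = 5 + 4305 = 4310)
g(2)/(((1526 + 1079)*((390 + H(-25, 27))/(-556 + 936) - 2021))) + F/(-3336) = 68/(((1526 + 1079)*((390 + 18)/(-556 + 936) - 2021))) + 4310/(-3336) = 68/((2605*(408/380 - 2021))) + 4310*(-1/3336) = 68/((2605*(408*(1/380) - 2021))) - 2155/1668 = 68/((2605*(102/95 - 2021))) - 2155/1668 = 68/((2605*(-191893/95))) - 2155/1668 = 68/(-99976253/19) - 2155/1668 = 68*(-19/99976253) - 2155/1668 = -1292/99976253 - 2155/1668 = -215450980271/166760390004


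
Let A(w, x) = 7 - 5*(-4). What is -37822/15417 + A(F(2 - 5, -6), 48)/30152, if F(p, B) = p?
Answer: -1139992685/464853384 ≈ -2.4524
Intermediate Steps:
A(w, x) = 27 (A(w, x) = 7 + 20 = 27)
-37822/15417 + A(F(2 - 5, -6), 48)/30152 = -37822/15417 + 27/30152 = -1139992685/464853384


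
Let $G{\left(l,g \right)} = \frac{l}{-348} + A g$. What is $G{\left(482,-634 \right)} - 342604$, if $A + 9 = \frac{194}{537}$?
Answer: $- \frac{10500202015}{31146} \approx -3.3713 \cdot 10^{5}$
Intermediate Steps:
$A = - \frac{4639}{537}$ ($A = -9 + \frac{194}{537} = - \frac{4639}{537} \approx -8.6387$)
$G{\left(l,g \right)} = - \frac{4639 g}{537} - \frac{l}{348}$ ($G{\left(l,g \right)} = \frac{l}{-348} - \frac{4639 g}{537} = - \frac{l}{348} - \frac{4639 g}{537} = - \frac{4639 g}{537} - \frac{l}{348}$)
$G{\left(482,-634 \right)} - 342604 = \left(\left(- \frac{4639}{537}\right) \left(-634\right) - \frac{241}{174}\right) - 342604 = \left(\frac{2941126}{537} - \frac{241}{174}\right) - 342604 = \frac{170542169}{31146} - 342604 = - \frac{10500202015}{31146}$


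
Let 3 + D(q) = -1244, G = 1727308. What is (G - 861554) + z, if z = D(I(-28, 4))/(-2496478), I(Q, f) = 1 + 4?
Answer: 2161335815659/2496478 ≈ 8.6575e+5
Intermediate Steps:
I(Q, f) = 5
D(q) = -1247 (D(q) = -3 - 1244 = -1247)
z = 1247/2496478 (z = -1247/(-2496478) = -1247*(-1/2496478) = 1247/2496478 ≈ 0.00049950)
(G - 861554) + z = (1727308 - 861554) + 1247/2496478 = 865754 + 1247/2496478 = 2161335815659/2496478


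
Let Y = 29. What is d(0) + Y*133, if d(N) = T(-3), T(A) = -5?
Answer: 3852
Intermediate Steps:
d(N) = -5
d(0) + Y*133 = -5 + 29*133 = -5 + 3857 = 3852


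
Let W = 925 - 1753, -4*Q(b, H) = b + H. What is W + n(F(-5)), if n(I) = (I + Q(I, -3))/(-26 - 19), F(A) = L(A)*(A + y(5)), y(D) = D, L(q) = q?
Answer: -49681/60 ≈ -828.02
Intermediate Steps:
Q(b, H) = -H/4 - b/4 (Q(b, H) = -(b + H)/4 = -(H + b)/4 = -H/4 - b/4)
F(A) = A*(5 + A) (F(A) = A*(A + 5) = A*(5 + A))
n(I) = -1/60 - I/60 (n(I) = (I + (-¼*(-3) - I/4))/(-26 - 19) = (I + (¾ - I/4))/(-45) = (¾ + 3*I/4)*(-1/45) = -1/60 - I/60)
W = -828
W + n(F(-5)) = -828 + (-1/60 - (-1)*(5 - 5)/12) = -828 + (-1/60 - (-1)*0/12) = -828 + (-1/60 - 1/60*0) = -828 + (-1/60 + 0) = -828 - 1/60 = -49681/60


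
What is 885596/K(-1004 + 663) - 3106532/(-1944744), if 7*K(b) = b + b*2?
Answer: -334795126937/55263142 ≈ -6058.2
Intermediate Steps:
K(b) = 3*b/7 (K(b) = (b + b*2)/7 = (b + 2*b)/7 = (3*b)/7 = 3*b/7)
885596/K(-1004 + 663) - 3106532/(-1944744) = 885596/((3*(-1004 + 663)/7)) - 3106532/(-1944744) = 885596/(((3/7)*(-341))) - 3106532*(-1/1944744) = 885596/(-1023/7) + 776633/486186 = 885596*(-7/1023) + 776633/486186 = -6199172/1023 + 776633/486186 = -334795126937/55263142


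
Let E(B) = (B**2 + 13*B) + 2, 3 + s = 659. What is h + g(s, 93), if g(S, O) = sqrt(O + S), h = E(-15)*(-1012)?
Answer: -32384 + sqrt(749) ≈ -32357.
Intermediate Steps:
s = 656 (s = -3 + 659 = 656)
E(B) = 2 + B**2 + 13*B
h = -32384 (h = (2 + (-15)**2 + 13*(-15))*(-1012) = (2 + 225 - 195)*(-1012) = 32*(-1012) = -32384)
h + g(s, 93) = -32384 + sqrt(93 + 656) = -32384 + sqrt(749)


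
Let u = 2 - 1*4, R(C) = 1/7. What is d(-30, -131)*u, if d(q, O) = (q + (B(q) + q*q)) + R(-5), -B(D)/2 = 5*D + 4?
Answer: -16270/7 ≈ -2324.3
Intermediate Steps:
B(D) = -8 - 10*D (B(D) = -2*(5*D + 4) = -2*(4 + 5*D) = -8 - 10*D)
R(C) = 1/7
u = -2 (u = 2 - 4 = -2)
d(q, O) = -55/7 + q**2 - 9*q (d(q, O) = (q + ((-8 - 10*q) + q*q)) + 1/7 = (q + ((-8 - 10*q) + q**2)) + 1/7 = (q + (-8 + q**2 - 10*q)) + 1/7 = (-8 + q**2 - 9*q) + 1/7 = -55/7 + q**2 - 9*q)
d(-30, -131)*u = (-55/7 + (-30)**2 - 9*(-30))*(-2) = (-55/7 + 900 + 270)*(-2) = (8135/7)*(-2) = -16270/7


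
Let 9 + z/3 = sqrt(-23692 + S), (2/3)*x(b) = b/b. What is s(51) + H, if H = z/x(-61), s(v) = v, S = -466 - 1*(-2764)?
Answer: 33 + 2*I*sqrt(21394) ≈ 33.0 + 292.53*I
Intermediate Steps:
S = 2298 (S = -466 + 2764 = 2298)
x(b) = 3/2 (x(b) = 3*(b/b)/2 = (3/2)*1 = 3/2)
z = -27 + 3*I*sqrt(21394) (z = -27 + 3*sqrt(-23692 + 2298) = -27 + 3*sqrt(-21394) = -27 + 3*(I*sqrt(21394)) = -27 + 3*I*sqrt(21394) ≈ -27.0 + 438.8*I)
H = -18 + 2*I*sqrt(21394) (H = (-27 + 3*I*sqrt(21394))/(3/2) = (-27 + 3*I*sqrt(21394))*(2/3) = -18 + 2*I*sqrt(21394) ≈ -18.0 + 292.53*I)
s(51) + H = 51 + (-18 + 2*I*sqrt(21394)) = 33 + 2*I*sqrt(21394)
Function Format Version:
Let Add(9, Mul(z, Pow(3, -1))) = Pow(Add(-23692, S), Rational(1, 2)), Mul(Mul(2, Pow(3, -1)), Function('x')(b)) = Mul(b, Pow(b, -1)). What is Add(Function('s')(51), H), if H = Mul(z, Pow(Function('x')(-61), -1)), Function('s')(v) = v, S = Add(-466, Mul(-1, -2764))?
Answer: Add(33, Mul(2, I, Pow(21394, Rational(1, 2)))) ≈ Add(33.000, Mul(292.53, I))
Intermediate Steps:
S = 2298 (S = Add(-466, 2764) = 2298)
Function('x')(b) = Rational(3, 2) (Function('x')(b) = Mul(Rational(3, 2), Mul(b, Pow(b, -1))) = Mul(Rational(3, 2), 1) = Rational(3, 2))
z = Add(-27, Mul(3, I, Pow(21394, Rational(1, 2)))) (z = Add(-27, Mul(3, Pow(Add(-23692, 2298), Rational(1, 2)))) = Add(-27, Mul(3, Pow(-21394, Rational(1, 2)))) = Add(-27, Mul(3, Mul(I, Pow(21394, Rational(1, 2))))) = Add(-27, Mul(3, I, Pow(21394, Rational(1, 2)))) ≈ Add(-27.000, Mul(438.80, I)))
H = Add(-18, Mul(2, I, Pow(21394, Rational(1, 2)))) (H = Mul(Add(-27, Mul(3, I, Pow(21394, Rational(1, 2)))), Pow(Rational(3, 2), -1)) = Mul(Add(-27, Mul(3, I, Pow(21394, Rational(1, 2)))), Rational(2, 3)) = Add(-18, Mul(2, I, Pow(21394, Rational(1, 2)))) ≈ Add(-18.000, Mul(292.53, I)))
Add(Function('s')(51), H) = Add(51, Add(-18, Mul(2, I, Pow(21394, Rational(1, 2))))) = Add(33, Mul(2, I, Pow(21394, Rational(1, 2))))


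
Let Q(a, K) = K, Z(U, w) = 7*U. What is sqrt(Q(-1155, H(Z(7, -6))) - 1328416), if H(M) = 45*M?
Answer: I*sqrt(1326211) ≈ 1151.6*I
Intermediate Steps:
sqrt(Q(-1155, H(Z(7, -6))) - 1328416) = sqrt(45*(7*7) - 1328416) = sqrt(45*49 - 1328416) = sqrt(2205 - 1328416) = sqrt(-1326211) = I*sqrt(1326211)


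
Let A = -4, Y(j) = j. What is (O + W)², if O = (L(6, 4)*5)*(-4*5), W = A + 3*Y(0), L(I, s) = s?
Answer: 163216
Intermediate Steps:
W = -4 (W = -4 + 3*0 = -4 + 0 = -4)
O = -400 (O = (4*5)*(-4*5) = 20*(-20) = -400)
(O + W)² = (-400 - 4)² = (-404)² = 163216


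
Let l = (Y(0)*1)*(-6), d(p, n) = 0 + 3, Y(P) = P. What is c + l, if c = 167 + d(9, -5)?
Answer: 170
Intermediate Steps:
d(p, n) = 3
l = 0 (l = (0*1)*(-6) = 0*(-6) = 0)
c = 170 (c = 167 + 3 = 170)
c + l = 170 + 0 = 170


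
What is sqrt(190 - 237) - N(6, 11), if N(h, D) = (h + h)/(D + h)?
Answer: -12/17 + I*sqrt(47) ≈ -0.70588 + 6.8557*I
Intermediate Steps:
N(h, D) = 2*h/(D + h) (N(h, D) = (2*h)/(D + h) = 2*h/(D + h))
sqrt(190 - 237) - N(6, 11) = sqrt(190 - 237) - 2*6/(11 + 6) = sqrt(-47) - 2*6/17 = I*sqrt(47) - 2*6/17 = I*sqrt(47) - 1*12/17 = I*sqrt(47) - 12/17 = -12/17 + I*sqrt(47)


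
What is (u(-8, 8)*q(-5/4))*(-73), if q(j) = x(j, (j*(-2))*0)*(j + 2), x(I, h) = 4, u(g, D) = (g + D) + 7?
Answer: -1533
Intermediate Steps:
u(g, D) = 7 + D + g (u(g, D) = (D + g) + 7 = 7 + D + g)
q(j) = 8 + 4*j (q(j) = 4*(j + 2) = 4*(2 + j) = 8 + 4*j)
(u(-8, 8)*q(-5/4))*(-73) = ((7 + 8 - 8)*(8 + 4*(-5/4)))*(-73) = (7*(8 + 4*(-5*¼)))*(-73) = (7*(8 + 4*(-5/4)))*(-73) = (7*(8 - 5))*(-73) = (7*3)*(-73) = 21*(-73) = -1533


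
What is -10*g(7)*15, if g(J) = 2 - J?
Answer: 750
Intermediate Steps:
-10*g(7)*15 = -10*(2 - 1*7)*15 = -10*(2 - 7)*15 = -10*(-5)*15 = 50*15 = 750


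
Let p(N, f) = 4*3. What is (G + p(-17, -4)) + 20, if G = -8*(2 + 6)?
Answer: -32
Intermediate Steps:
p(N, f) = 12
G = -64 (G = -8*8 = -64)
(G + p(-17, -4)) + 20 = (-64 + 12) + 20 = -52 + 20 = -32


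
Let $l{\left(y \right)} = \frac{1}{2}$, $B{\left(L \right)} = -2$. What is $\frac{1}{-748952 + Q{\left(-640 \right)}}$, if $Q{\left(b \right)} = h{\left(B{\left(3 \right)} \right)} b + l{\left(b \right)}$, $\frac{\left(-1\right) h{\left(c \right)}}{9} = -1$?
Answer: $- \frac{2}{1509423} \approx -1.325 \cdot 10^{-6}$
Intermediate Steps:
$h{\left(c \right)} = 9$ ($h{\left(c \right)} = \left(-9\right) \left(-1\right) = 9$)
$l{\left(y \right)} = \frac{1}{2}$
$Q{\left(b \right)} = \frac{1}{2} + 9 b$ ($Q{\left(b \right)} = 9 b + \frac{1}{2} = \frac{1}{2} + 9 b$)
$\frac{1}{-748952 + Q{\left(-640 \right)}} = \frac{1}{-748952 + \left(\frac{1}{2} + 9 \left(-640\right)\right)} = \frac{1}{-748952 + \left(\frac{1}{2} - 5760\right)} = \frac{1}{-748952 - \frac{11519}{2}} = \frac{1}{- \frac{1509423}{2}} = - \frac{2}{1509423}$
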